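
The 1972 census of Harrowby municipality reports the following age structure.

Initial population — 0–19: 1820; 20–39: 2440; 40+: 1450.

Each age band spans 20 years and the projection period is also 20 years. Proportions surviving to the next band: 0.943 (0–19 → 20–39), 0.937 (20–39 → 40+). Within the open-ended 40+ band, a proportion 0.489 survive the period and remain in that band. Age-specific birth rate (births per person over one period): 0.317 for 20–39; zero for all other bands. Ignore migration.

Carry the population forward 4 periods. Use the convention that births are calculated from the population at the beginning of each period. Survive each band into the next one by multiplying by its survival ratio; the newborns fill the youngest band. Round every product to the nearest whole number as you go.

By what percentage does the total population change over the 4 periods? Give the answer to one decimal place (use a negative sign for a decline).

-66.2

(Bands numbered youngest = 1 to oldest = 3.)
After projecting period 1:
Births: 2440 * 0.317 = 773
Band 2: 1820 * 0.943 = 1716
Band 3: 2440 * 0.937 + 1450 * 0.489 = 2286 + 709 = 2995
Population now: 0–19=773, 20–39=1716, 40+=2995
After projecting period 2:
Births: 1716 * 0.317 = 544
Band 2: 773 * 0.943 = 729
Band 3: 1716 * 0.937 + 2995 * 0.489 = 1608 + 1465 = 3073
Population now: 0–19=544, 20–39=729, 40+=3073
After projecting period 3:
Births: 729 * 0.317 = 231
Band 2: 544 * 0.943 = 513
Band 3: 729 * 0.937 + 3073 * 0.489 = 683 + 1503 = 2186
Population now: 0–19=231, 20–39=513, 40+=2186
After projecting period 4:
Births: 513 * 0.317 = 163
Band 2: 231 * 0.943 = 218
Band 3: 513 * 0.937 + 2186 * 0.489 = 481 + 1069 = 1550
Population now: 0–19=163, 20–39=218, 40+=1550
Total: 5710 → 1931; change = -3779; percentage change = -66.2%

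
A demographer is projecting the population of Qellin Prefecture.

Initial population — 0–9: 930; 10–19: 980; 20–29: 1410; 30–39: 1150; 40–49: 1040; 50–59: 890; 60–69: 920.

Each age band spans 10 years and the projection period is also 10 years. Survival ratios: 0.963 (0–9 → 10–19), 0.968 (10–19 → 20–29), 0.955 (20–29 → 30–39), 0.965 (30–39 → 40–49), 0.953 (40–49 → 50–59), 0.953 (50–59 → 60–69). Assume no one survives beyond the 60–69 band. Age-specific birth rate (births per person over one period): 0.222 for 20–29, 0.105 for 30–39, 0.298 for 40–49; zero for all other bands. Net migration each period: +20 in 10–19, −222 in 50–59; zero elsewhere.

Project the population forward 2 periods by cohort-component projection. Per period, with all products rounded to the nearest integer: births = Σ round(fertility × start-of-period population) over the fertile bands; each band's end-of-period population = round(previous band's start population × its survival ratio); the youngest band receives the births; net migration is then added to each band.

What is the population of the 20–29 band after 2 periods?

887

Call the groups 1 to 7, youngest first.
After projecting period 1:
Births: 1410 * 0.222 = 313, 1150 * 0.105 = 121, 1040 * 0.298 = 310 — total 744
Group 2: 930 * 0.963 = 896
Group 3: 980 * 0.968 = 949
Group 4: 1410 * 0.955 = 1347
Group 5: 1150 * 0.965 = 1110
Group 6: 1040 * 0.953 = 991
Group 7: 890 * 0.953 = 848
Net migration: Group 2 + 20 → 916; Group 6 − 222 → 769
End of period: [744, 916, 949, 1347, 1110, 769, 848]
After projecting period 2:
Births: 949 * 0.222 = 211, 1347 * 0.105 = 141, 1110 * 0.298 = 331 — total 683
Group 2: 744 * 0.963 = 716
Group 3: 916 * 0.968 = 887
Group 4: 949 * 0.955 = 906
Group 5: 1347 * 0.965 = 1300
Group 6: 1110 * 0.953 = 1058
Group 7: 769 * 0.953 = 733
Net migration: Group 2 + 20 → 736; Group 6 − 222 → 836
End of period: [683, 736, 887, 906, 1300, 836, 733]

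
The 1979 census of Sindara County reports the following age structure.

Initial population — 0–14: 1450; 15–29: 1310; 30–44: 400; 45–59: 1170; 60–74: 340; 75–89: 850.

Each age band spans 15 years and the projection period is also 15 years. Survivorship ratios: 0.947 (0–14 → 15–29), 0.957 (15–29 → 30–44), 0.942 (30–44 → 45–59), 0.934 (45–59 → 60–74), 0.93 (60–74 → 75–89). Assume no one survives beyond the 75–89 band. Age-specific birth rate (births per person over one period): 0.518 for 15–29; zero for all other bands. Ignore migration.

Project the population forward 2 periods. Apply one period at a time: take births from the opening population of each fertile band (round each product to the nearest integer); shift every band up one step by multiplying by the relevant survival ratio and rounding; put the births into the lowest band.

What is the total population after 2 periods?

5217

Numbering the groups 1..6 from youngest to oldest:
After projecting period 1:
Births: 1310 * 0.518 = 679
Group 2: 1450 * 0.947 = 1373
Group 3: 1310 * 0.957 = 1254
Group 4: 400 * 0.942 = 377
Group 5: 1170 * 0.934 = 1093
Group 6: 340 * 0.93 = 316
Giving 679 / 1373 / 1254 / 377 / 1093 / 316.
After projecting period 2:
Births: 1373 * 0.518 = 711
Group 2: 679 * 0.947 = 643
Group 3: 1373 * 0.957 = 1314
Group 4: 1254 * 0.942 = 1181
Group 5: 377 * 0.934 = 352
Group 6: 1093 * 0.93 = 1016
Giving 711 / 643 / 1314 / 1181 / 352 / 1016.
Total after period 2: 711 + 643 + 1314 + 1181 + 352 + 1016 = 5217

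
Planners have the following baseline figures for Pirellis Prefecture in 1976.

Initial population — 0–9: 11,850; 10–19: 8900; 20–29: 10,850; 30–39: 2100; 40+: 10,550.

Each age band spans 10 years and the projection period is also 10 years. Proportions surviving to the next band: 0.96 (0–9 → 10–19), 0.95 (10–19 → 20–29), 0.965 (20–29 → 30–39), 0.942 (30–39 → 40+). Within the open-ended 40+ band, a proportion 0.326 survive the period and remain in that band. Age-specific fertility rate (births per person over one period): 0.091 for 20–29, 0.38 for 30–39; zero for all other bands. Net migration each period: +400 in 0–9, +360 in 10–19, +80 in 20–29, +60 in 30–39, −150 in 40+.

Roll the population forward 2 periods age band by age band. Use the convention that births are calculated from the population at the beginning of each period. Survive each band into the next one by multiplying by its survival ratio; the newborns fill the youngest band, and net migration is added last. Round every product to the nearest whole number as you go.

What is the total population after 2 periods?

38647

Let group 1 be 0–9 through group 5 = 40+.
[period 1]
Births: 10850 * 0.091 = 987, 2100 * 0.38 = 798 → 1785
Group 2: 11850 * 0.96 = 11376
Group 3: 8900 * 0.95 = 8455
Group 4: 10850 * 0.965 = 10470
Group 5: 2100 * 0.942 + 10550 * 0.326 = 1978 + 3439 = 5417
Net migration: Group 1 + 400 → 2185; Group 2 + 360 → 11736; Group 3 + 80 → 8535; Group 4 + 60 → 10530; Group 5 − 150 → 5267
→ [2185, 11736, 8535, 10530, 5267]
[period 2]
Births: 8535 * 0.091 = 777, 10530 * 0.38 = 4001 → 4778
Group 2: 2185 * 0.96 = 2098
Group 3: 11736 * 0.95 = 11149
Group 4: 8535 * 0.965 = 8236
Group 5: 10530 * 0.942 + 5267 * 0.326 = 9919 + 1717 = 11636
Net migration: Group 1 + 400 → 5178; Group 2 + 360 → 2458; Group 3 + 80 → 11229; Group 4 + 60 → 8296; Group 5 − 150 → 11486
→ [5178, 2458, 11229, 8296, 11486]
Total after period 2: 5178 + 2458 + 11229 + 8296 + 11486 = 38647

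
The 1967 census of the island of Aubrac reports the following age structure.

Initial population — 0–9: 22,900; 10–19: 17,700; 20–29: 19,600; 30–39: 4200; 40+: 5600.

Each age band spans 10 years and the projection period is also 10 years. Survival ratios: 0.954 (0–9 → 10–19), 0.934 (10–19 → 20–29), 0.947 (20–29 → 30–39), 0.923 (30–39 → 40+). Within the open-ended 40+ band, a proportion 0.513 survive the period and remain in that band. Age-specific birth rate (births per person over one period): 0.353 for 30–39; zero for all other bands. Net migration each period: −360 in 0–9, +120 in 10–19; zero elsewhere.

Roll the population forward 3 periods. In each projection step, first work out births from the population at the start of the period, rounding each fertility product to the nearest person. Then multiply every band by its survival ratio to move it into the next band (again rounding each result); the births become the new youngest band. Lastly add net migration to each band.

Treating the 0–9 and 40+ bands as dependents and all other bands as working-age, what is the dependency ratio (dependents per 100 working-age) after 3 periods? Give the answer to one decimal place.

113.6

Let group 1 be 0–9 through group 5 = 40+.
[period 1]
Births: 4200 × 0.353 = 1483
Group 2: 22900 × 0.954 = 21847
Group 3: 17700 × 0.934 = 16532
Group 4: 19600 × 0.947 = 18561
Group 5: 4200 × 0.923 + 5600 × 0.513 = 3877 + 2873 = 6750
Net migration: Group 1 − 360 → 1123; Group 2 + 120 → 21967
Giving 1123 / 21967 / 16532 / 18561 / 6750.
[period 2]
Births: 18561 × 0.353 = 6552
Group 2: 1123 × 0.954 = 1071
Group 3: 21967 × 0.934 = 20517
Group 4: 16532 × 0.947 = 15656
Group 5: 18561 × 0.923 + 6750 × 0.513 = 17132 + 3463 = 20595
Net migration: Group 1 − 360 → 6192; Group 2 + 120 → 1191
Giving 6192 / 1191 / 20517 / 15656 / 20595.
[period 3]
Births: 15656 × 0.353 = 5527
Group 2: 6192 × 0.954 = 5907
Group 3: 1191 × 0.934 = 1112
Group 4: 20517 × 0.947 = 19430
Group 5: 15656 × 0.923 + 20595 × 0.513 = 14450 + 10565 = 25015
Net migration: Group 1 − 360 → 5167; Group 2 + 120 → 6027
Giving 5167 / 6027 / 1112 / 19430 / 25015.
Dependents (band 0–9 + band 40+) = 5167 + 25015 = 30182; working-age = 26569; ratio = 30182/26569 × 100 = 113.6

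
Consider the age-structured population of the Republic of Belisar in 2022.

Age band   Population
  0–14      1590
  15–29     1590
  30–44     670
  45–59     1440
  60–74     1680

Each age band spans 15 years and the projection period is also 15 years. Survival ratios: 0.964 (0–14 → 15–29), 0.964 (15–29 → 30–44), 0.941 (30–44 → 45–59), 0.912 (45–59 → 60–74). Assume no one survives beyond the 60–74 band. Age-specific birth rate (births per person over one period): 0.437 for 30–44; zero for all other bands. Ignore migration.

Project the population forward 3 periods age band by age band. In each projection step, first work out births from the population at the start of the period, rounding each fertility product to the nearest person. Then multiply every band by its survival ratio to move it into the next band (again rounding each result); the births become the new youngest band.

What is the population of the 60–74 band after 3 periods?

— Period 1 —
Births: 670 * 0.437 = 293
15–29: 1590 * 0.964 = 1533
30–44: 1590 * 0.964 = 1533
45–59: 670 * 0.941 = 630
60–74: 1440 * 0.912 = 1313
Giving 293 / 1533 / 1533 / 630 / 1313.
— Period 2 —
Births: 1533 * 0.437 = 670
15–29: 293 * 0.964 = 282
30–44: 1533 * 0.964 = 1478
45–59: 1533 * 0.941 = 1443
60–74: 630 * 0.912 = 575
Giving 670 / 282 / 1478 / 1443 / 575.
— Period 3 —
Births: 1478 * 0.437 = 646
15–29: 670 * 0.964 = 646
30–44: 282 * 0.964 = 272
45–59: 1478 * 0.941 = 1391
60–74: 1443 * 0.912 = 1316
Giving 646 / 646 / 272 / 1391 / 1316.

1316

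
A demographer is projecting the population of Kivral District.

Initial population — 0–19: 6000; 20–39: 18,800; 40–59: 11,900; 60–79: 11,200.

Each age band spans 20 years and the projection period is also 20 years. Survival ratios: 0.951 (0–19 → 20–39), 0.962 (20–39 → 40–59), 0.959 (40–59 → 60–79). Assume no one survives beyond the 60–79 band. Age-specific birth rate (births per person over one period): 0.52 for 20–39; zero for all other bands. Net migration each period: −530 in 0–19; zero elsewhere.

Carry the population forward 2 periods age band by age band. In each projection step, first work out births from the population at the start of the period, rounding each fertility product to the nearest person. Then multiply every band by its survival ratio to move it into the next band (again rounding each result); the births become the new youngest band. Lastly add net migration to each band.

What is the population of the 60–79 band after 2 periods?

17344

[period 1]
Births: 18800 × 0.52 = 9776
20–39: 6000 × 0.951 = 5706
40–59: 18800 × 0.962 = 18086
60–79: 11900 × 0.959 = 11412
Net migration: 0–19 − 530 → 9246
Population now: 0–19=9246, 20–39=5706, 40–59=18086, 60–79=11412
[period 2]
Births: 5706 × 0.52 = 2967
20–39: 9246 × 0.951 = 8793
40–59: 5706 × 0.962 = 5489
60–79: 18086 × 0.959 = 17344
Net migration: 0–19 − 530 → 2437
Population now: 0–19=2437, 20–39=8793, 40–59=5489, 60–79=17344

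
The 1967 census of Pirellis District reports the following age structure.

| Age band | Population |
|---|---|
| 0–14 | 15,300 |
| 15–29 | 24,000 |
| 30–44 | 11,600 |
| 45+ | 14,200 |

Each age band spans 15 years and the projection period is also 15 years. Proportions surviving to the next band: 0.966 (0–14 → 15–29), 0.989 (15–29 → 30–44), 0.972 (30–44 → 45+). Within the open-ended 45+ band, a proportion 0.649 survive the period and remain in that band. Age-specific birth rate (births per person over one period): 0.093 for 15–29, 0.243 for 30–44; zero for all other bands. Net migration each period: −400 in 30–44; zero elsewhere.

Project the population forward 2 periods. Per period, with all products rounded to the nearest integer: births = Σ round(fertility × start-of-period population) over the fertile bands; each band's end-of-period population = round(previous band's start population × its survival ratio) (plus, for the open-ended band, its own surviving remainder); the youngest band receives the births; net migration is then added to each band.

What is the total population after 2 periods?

62124

Call the bands 1 to 4, youngest first.
Period 1:
Births: 24000 × 0.093 = 2232, 11600 × 0.243 = 2819 → 5051
Band 2: 15300 × 0.966 = 14780
Band 3: 24000 × 0.989 = 23736
Band 4: 11600 × 0.972 + 14200 × 0.649 = 11275 + 9216 = 20491
Net migration: Band 3 − 400 → 23336
Population now: 0–14=5051, 15–29=14780, 30–44=23336, 45+=20491
Period 2:
Births: 14780 × 0.093 = 1375, 23336 × 0.243 = 5671 → 7046
Band 2: 5051 × 0.966 = 4879
Band 3: 14780 × 0.989 = 14617
Band 4: 23336 × 0.972 + 20491 × 0.649 = 22683 + 13299 = 35982
Net migration: Band 3 − 400 → 14217
Population now: 0–14=7046, 15–29=4879, 30–44=14217, 45+=35982
Total after period 2: 7046 + 4879 + 14217 + 35982 = 62124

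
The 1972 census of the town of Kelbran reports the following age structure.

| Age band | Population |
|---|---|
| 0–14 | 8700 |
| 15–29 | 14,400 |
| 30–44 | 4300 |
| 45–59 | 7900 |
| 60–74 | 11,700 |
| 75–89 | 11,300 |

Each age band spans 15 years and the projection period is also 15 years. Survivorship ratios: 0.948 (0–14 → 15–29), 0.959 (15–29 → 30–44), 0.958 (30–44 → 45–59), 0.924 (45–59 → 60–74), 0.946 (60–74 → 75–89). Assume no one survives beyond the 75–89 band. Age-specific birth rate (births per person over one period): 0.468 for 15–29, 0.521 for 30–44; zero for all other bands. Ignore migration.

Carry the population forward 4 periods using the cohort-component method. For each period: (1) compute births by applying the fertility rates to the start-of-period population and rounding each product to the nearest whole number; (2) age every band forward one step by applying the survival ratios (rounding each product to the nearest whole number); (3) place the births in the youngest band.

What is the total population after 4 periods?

53279

Period 1:
Births: 14400 * 0.468 = 6739  |  4300 * 0.521 = 2240 → total 8979
15–29: 8700 * 0.948 = 8248
30–44: 14400 * 0.959 = 13810
45–59: 4300 * 0.958 = 4119
60–74: 7900 * 0.924 = 7300
75–89: 11700 * 0.946 = 11068
→ [8979, 8248, 13810, 4119, 7300, 11068]
Period 2:
Births: 8248 * 0.468 = 3860  |  13810 * 0.521 = 7195 → total 11055
15–29: 8979 * 0.948 = 8512
30–44: 8248 * 0.959 = 7910
45–59: 13810 * 0.958 = 13230
60–74: 4119 * 0.924 = 3806
75–89: 7300 * 0.946 = 6906
→ [11055, 8512, 7910, 13230, 3806, 6906]
Period 3:
Births: 8512 * 0.468 = 3984  |  7910 * 0.521 = 4121 → total 8105
15–29: 11055 * 0.948 = 10480
30–44: 8512 * 0.959 = 8163
45–59: 7910 * 0.958 = 7578
60–74: 13230 * 0.924 = 12225
75–89: 3806 * 0.946 = 3600
→ [8105, 10480, 8163, 7578, 12225, 3600]
Period 4:
Births: 10480 * 0.468 = 4905  |  8163 * 0.521 = 4253 → total 9158
15–29: 8105 * 0.948 = 7684
30–44: 10480 * 0.959 = 10050
45–59: 8163 * 0.958 = 7820
60–74: 7578 * 0.924 = 7002
75–89: 12225 * 0.946 = 11565
→ [9158, 7684, 10050, 7820, 7002, 11565]
Total after period 4: 9158 + 7684 + 10050 + 7820 + 7002 + 11565 = 53279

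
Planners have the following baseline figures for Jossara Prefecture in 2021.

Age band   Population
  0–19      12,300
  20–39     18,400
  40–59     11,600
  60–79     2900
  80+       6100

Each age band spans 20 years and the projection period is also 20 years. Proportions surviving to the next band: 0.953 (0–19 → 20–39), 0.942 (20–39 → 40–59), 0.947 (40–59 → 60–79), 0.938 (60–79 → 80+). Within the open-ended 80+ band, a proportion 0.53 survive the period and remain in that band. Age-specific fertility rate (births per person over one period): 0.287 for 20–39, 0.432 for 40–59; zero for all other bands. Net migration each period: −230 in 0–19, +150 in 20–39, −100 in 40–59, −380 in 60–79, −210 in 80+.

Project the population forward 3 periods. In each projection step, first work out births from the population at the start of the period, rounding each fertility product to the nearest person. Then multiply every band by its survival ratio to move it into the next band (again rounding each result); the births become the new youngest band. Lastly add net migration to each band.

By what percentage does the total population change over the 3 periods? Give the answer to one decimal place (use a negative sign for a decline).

13.7

Period 1.
Births: 18400 × 0.287 = 5281, 11600 × 0.432 = 5011 ⇒ total 10292
20–39: 12300 × 0.953 = 11722
40–59: 18400 × 0.942 = 17333
60–79: 11600 × 0.947 = 10985
80+: 2900 × 0.938 + 6100 × 0.53 = 2720 + 3233 = 5953
Net migration: 0–19 − 230 → 10062; 20–39 + 150 → 11872; 40–59 − 100 → 17233; 60–79 − 380 → 10605; 80+ − 210 → 5743
Population now: 0–19=10062, 20–39=11872, 40–59=17233, 60–79=10605, 80+=5743
Period 2.
Births: 11872 × 0.287 = 3407, 17233 × 0.432 = 7445 ⇒ total 10852
20–39: 10062 × 0.953 = 9589
40–59: 11872 × 0.942 = 11183
60–79: 17233 × 0.947 = 16320
80+: 10605 × 0.938 + 5743 × 0.53 = 9947 + 3044 = 12991
Net migration: 0–19 − 230 → 10622; 20–39 + 150 → 9739; 40–59 − 100 → 11083; 60–79 − 380 → 15940; 80+ − 210 → 12781
Population now: 0–19=10622, 20–39=9739, 40–59=11083, 60–79=15940, 80+=12781
Period 3.
Births: 9739 × 0.287 = 2795, 11083 × 0.432 = 4788 ⇒ total 7583
20–39: 10622 × 0.953 = 10123
40–59: 9739 × 0.942 = 9174
60–79: 11083 × 0.947 = 10496
80+: 15940 × 0.938 + 12781 × 0.53 = 14952 + 6774 = 21726
Net migration: 0–19 − 230 → 7353; 20–39 + 150 → 10273; 40–59 − 100 → 9074; 60–79 − 380 → 10116; 80+ − 210 → 21516
Population now: 0–19=7353, 20–39=10273, 40–59=9074, 60–79=10116, 80+=21516
Total: 51300 → 58332; change = 7032; percentage change = 13.7%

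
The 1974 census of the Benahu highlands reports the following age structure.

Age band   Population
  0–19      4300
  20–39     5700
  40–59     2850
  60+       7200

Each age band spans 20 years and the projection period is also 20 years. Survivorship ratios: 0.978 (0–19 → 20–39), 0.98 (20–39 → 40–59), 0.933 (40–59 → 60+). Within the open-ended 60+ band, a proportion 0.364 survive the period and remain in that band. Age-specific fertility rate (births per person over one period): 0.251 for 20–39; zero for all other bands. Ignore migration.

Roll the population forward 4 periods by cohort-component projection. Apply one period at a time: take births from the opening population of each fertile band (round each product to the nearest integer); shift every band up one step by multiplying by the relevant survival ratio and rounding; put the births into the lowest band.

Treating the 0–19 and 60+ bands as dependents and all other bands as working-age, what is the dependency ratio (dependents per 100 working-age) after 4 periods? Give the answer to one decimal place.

286.9

[period 1]
Births: 5700 × 0.251 = 1431
20–39: 4300 × 0.978 = 4205
40–59: 5700 × 0.98 = 5586
60+: 2850 × 0.933 + 7200 × 0.364 = 2659 + 2621 = 5280
End of period: [1431, 4205, 5586, 5280]
[period 2]
Births: 4205 × 0.251 = 1055
20–39: 1431 × 0.978 = 1400
40–59: 4205 × 0.98 = 4121
60+: 5586 × 0.933 + 5280 × 0.364 = 5212 + 1922 = 7134
End of period: [1055, 1400, 4121, 7134]
[period 3]
Births: 1400 × 0.251 = 351
20–39: 1055 × 0.978 = 1032
40–59: 1400 × 0.98 = 1372
60+: 4121 × 0.933 + 7134 × 0.364 = 3845 + 2597 = 6442
End of period: [351, 1032, 1372, 6442]
[period 4]
Births: 1032 × 0.251 = 259
20–39: 351 × 0.978 = 343
40–59: 1032 × 0.98 = 1011
60+: 1372 × 0.933 + 6442 × 0.364 = 1280 + 2345 = 3625
End of period: [259, 343, 1011, 3625]
Dependents (band 0–19 + band 60+) = 259 + 3625 = 3884; working-age = 1354; ratio = 3884/1354 × 100 = 286.9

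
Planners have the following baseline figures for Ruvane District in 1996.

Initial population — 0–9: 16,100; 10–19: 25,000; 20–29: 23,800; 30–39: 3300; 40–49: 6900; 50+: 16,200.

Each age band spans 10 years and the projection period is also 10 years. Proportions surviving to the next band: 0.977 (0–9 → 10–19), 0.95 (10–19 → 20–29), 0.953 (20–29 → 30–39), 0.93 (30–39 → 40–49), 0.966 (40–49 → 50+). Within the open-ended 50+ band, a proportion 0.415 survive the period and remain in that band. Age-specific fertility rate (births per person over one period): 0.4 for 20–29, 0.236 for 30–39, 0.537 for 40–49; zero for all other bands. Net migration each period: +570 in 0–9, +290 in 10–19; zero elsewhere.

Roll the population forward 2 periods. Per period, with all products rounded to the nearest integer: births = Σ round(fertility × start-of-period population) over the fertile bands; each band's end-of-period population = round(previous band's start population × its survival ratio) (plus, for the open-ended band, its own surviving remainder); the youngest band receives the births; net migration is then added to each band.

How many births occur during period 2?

Period 1:
Births: 23800 × 0.4 = 9520  |  3300 × 0.236 = 779  |  6900 × 0.537 = 3705 → 14004
10–19: 16100 × 0.977 = 15730
20–29: 25000 × 0.95 = 23750
30–39: 23800 × 0.953 = 22681
40–49: 3300 × 0.93 = 3069
50+: 6900 × 0.966 + 16200 × 0.415 = 6665 + 6723 = 13388
Net migration: 0–9 + 570 → 14574; 10–19 + 290 → 16020
→ [14574, 16020, 23750, 22681, 3069, 13388]
Period 2:
Births: 23750 × 0.4 = 9500  |  22681 × 0.236 = 5353  |  3069 × 0.537 = 1648 → 16501
10–19: 14574 × 0.977 = 14239
20–29: 16020 × 0.95 = 15219
30–39: 23750 × 0.953 = 22634
40–49: 22681 × 0.93 = 21093
50+: 3069 × 0.966 + 13388 × 0.415 = 2965 + 5556 = 8521
Net migration: 0–9 + 570 → 17071; 10–19 + 290 → 14529
→ [17071, 14529, 15219, 22634, 21093, 8521]

16501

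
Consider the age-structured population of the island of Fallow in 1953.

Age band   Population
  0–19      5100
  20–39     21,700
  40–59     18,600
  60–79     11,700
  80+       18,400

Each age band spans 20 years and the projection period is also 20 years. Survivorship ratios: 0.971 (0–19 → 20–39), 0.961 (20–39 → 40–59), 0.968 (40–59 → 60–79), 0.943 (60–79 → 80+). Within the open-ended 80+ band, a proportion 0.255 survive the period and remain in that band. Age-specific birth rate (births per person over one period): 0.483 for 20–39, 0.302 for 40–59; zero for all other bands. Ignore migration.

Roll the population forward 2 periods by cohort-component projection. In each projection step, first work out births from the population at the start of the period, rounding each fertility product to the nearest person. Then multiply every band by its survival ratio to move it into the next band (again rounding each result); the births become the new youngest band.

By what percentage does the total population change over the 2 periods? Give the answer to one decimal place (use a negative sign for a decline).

Numbering the groups 1..5 from youngest to oldest:
After projecting period 1:
Births: 21700 * 0.483 = 10481  |  18600 * 0.302 = 5617 → 16098
Group 2: 5100 * 0.971 = 4952
Group 3: 21700 * 0.961 = 20854
Group 4: 18600 * 0.968 = 18005
Group 5: 11700 * 0.943 + 18400 * 0.255 = 11033 + 4692 = 15725
Population now: 0–19=16098, 20–39=4952, 40–59=20854, 60–79=18005, 80+=15725
After projecting period 2:
Births: 4952 * 0.483 = 2392  |  20854 * 0.302 = 6298 → 8690
Group 2: 16098 * 0.971 = 15631
Group 3: 4952 * 0.961 = 4759
Group 4: 20854 * 0.968 = 20187
Group 5: 18005 * 0.943 + 15725 * 0.255 = 16979 + 4010 = 20989
Population now: 0–19=8690, 20–39=15631, 40–59=4759, 60–79=20187, 80+=20989
Total: 75500 → 70256; change = -5244; percentage change = -6.9%

-6.9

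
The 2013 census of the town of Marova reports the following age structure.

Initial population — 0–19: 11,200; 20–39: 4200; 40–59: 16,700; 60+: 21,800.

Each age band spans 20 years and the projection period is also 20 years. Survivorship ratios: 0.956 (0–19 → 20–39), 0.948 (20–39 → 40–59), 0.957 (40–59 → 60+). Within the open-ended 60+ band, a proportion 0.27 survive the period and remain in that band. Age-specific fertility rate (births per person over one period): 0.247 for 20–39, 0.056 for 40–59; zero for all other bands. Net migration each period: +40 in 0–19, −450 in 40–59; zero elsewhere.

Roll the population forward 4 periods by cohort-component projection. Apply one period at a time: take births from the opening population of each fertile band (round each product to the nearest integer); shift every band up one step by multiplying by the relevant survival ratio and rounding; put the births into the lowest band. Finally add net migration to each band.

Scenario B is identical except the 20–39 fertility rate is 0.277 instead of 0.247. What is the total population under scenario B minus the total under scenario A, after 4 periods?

Let band 1 be 0–19 through band 4 = 60+.
— Period 1 —
Births: 4200 × 0.247 = 1037 ; 16700 × 0.056 = 935 → 1972
Band 2: 11200 × 0.956 = 10707
Band 3: 4200 × 0.948 = 3982
Band 4: 16700 × 0.957 + 21800 × 0.27 = 15982 + 5886 = 21868
Net migration: Band 1 + 40 → 2012; Band 3 − 450 → 3532
Population now: 0–19=2012, 20–39=10707, 40–59=3532, 60+=21868
— Period 2 —
Births: 10707 × 0.247 = 2645 ; 3532 × 0.056 = 198 → 2843
Band 2: 2012 × 0.956 = 1923
Band 3: 10707 × 0.948 = 10150
Band 4: 3532 × 0.957 + 21868 × 0.27 = 3380 + 5904 = 9284
Net migration: Band 1 + 40 → 2883; Band 3 − 450 → 9700
Population now: 0–19=2883, 20–39=1923, 40–59=9700, 60+=9284
— Period 3 —
Births: 1923 × 0.247 = 475 ; 9700 × 0.056 = 543 → 1018
Band 2: 2883 × 0.956 = 2756
Band 3: 1923 × 0.948 = 1823
Band 4: 9700 × 0.957 + 9284 × 0.27 = 9283 + 2507 = 11790
Net migration: Band 1 + 40 → 1058; Band 3 − 450 → 1373
Population now: 0–19=1058, 20–39=2756, 40–59=1373, 60+=11790
— Period 4 —
Births: 2756 × 0.247 = 681 ; 1373 × 0.056 = 77 → 758
Band 2: 1058 × 0.956 = 1011
Band 3: 2756 × 0.948 = 2613
Band 4: 1373 × 0.957 + 11790 × 0.27 = 1314 + 3183 = 4497
Net migration: Band 1 + 40 → 798; Band 3 − 450 → 2163
Population now: 0–19=798, 20–39=1011, 40–59=2163, 60+=4497
Scenario A total after 4 periods: 8469
Scenario B projection —
— Period 1 —
Births: 4200 × 0.277 = 1163 ; 16700 × 0.056 = 935 → 2098
Band 2: 11200 × 0.956 = 10707
Band 3: 4200 × 0.948 = 3982
Band 4: 16700 × 0.957 + 21800 × 0.27 = 15982 + 5886 = 21868
Net migration: Band 1 + 40 → 2138; Band 3 − 450 → 3532
Population now: 0–19=2138, 20–39=10707, 40–59=3532, 60+=21868
— Period 2 —
Births: 10707 × 0.277 = 2966 ; 3532 × 0.056 = 198 → 3164
Band 2: 2138 × 0.956 = 2044
Band 3: 10707 × 0.948 = 10150
Band 4: 3532 × 0.957 + 21868 × 0.27 = 3380 + 5904 = 9284
Net migration: Band 1 + 40 → 3204; Band 3 − 450 → 9700
Population now: 0–19=3204, 20–39=2044, 40–59=9700, 60+=9284
— Period 3 —
Births: 2044 × 0.277 = 566 ; 9700 × 0.056 = 543 → 1109
Band 2: 3204 × 0.956 = 3063
Band 3: 2044 × 0.948 = 1938
Band 4: 9700 × 0.957 + 9284 × 0.27 = 9283 + 2507 = 11790
Net migration: Band 1 + 40 → 1149; Band 3 − 450 → 1488
Population now: 0–19=1149, 20–39=3063, 40–59=1488, 60+=11790
— Period 4 —
Births: 3063 × 0.277 = 848 ; 1488 × 0.056 = 83 → 931
Band 2: 1149 × 0.956 = 1098
Band 3: 3063 × 0.948 = 2904
Band 4: 1488 × 0.957 + 11790 × 0.27 = 1424 + 3183 = 4607
Net migration: Band 1 + 40 → 971; Band 3 − 450 → 2454
Population now: 0–19=971, 20–39=1098, 40–59=2454, 60+=4607
Scenario B total after 4 periods: 9130
Difference B − A = 9130 − 8469 = 661

661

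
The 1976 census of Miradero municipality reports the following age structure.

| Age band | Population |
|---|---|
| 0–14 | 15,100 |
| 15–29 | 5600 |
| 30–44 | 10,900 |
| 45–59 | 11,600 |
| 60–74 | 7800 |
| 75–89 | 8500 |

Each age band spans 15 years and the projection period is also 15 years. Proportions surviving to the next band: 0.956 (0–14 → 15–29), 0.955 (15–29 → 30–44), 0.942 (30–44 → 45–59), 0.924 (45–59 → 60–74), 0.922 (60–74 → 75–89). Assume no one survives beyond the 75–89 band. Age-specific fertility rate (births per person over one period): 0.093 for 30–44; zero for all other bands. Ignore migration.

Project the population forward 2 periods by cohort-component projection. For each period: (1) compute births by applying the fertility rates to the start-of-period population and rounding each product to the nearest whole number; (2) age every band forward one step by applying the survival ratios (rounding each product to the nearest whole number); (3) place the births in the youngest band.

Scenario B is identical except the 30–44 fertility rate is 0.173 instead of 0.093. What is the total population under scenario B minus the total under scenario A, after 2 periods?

— Period 1 —
Births: 10900 × 0.093 = 1014
15–29: 15100 × 0.956 = 14436
30–44: 5600 × 0.955 = 5348
45–59: 10900 × 0.942 = 10268
60–74: 11600 × 0.924 = 10718
75–89: 7800 × 0.922 = 7192
End of period: [1014, 14436, 5348, 10268, 10718, 7192]
— Period 2 —
Births: 5348 × 0.093 = 497
15–29: 1014 × 0.956 = 969
30–44: 14436 × 0.955 = 13786
45–59: 5348 × 0.942 = 5038
60–74: 10268 × 0.924 = 9488
75–89: 10718 × 0.922 = 9882
End of period: [497, 969, 13786, 5038, 9488, 9882]
Scenario A total after 2 periods: 39660
Scenario B projection —
— Period 1 —
Births: 10900 × 0.173 = 1886
15–29: 15100 × 0.956 = 14436
30–44: 5600 × 0.955 = 5348
45–59: 10900 × 0.942 = 10268
60–74: 11600 × 0.924 = 10718
75–89: 7800 × 0.922 = 7192
End of period: [1886, 14436, 5348, 10268, 10718, 7192]
— Period 2 —
Births: 5348 × 0.173 = 925
15–29: 1886 × 0.956 = 1803
30–44: 14436 × 0.955 = 13786
45–59: 5348 × 0.942 = 5038
60–74: 10268 × 0.924 = 9488
75–89: 10718 × 0.922 = 9882
End of period: [925, 1803, 13786, 5038, 9488, 9882]
Scenario B total after 2 periods: 40922
Difference B − A = 40922 − 39660 = 1262

1262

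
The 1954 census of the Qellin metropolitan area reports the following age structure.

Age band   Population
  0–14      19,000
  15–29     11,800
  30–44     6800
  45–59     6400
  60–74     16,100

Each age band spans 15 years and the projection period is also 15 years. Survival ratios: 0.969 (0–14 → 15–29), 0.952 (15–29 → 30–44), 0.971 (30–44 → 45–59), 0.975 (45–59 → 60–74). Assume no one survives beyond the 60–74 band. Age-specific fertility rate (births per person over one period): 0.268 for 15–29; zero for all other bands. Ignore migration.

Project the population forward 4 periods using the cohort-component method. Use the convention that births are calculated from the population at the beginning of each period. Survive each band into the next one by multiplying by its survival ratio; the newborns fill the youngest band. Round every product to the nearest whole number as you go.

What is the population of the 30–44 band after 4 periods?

— Period 1 —
Births: 11800 × 0.268 = 3162
15–29: 19000 × 0.969 = 18411
30–44: 11800 × 0.952 = 11234
45–59: 6800 × 0.971 = 6603
60–74: 6400 × 0.975 = 6240
End of period: [3162, 18411, 11234, 6603, 6240]
— Period 2 —
Births: 18411 × 0.268 = 4934
15–29: 3162 × 0.969 = 3064
30–44: 18411 × 0.952 = 17527
45–59: 11234 × 0.971 = 10908
60–74: 6603 × 0.975 = 6438
End of period: [4934, 3064, 17527, 10908, 6438]
— Period 3 —
Births: 3064 × 0.268 = 821
15–29: 4934 × 0.969 = 4781
30–44: 3064 × 0.952 = 2917
45–59: 17527 × 0.971 = 17019
60–74: 10908 × 0.975 = 10635
End of period: [821, 4781, 2917, 17019, 10635]
— Period 4 —
Births: 4781 × 0.268 = 1281
15–29: 821 × 0.969 = 796
30–44: 4781 × 0.952 = 4552
45–59: 2917 × 0.971 = 2832
60–74: 17019 × 0.975 = 16594
End of period: [1281, 796, 4552, 2832, 16594]

4552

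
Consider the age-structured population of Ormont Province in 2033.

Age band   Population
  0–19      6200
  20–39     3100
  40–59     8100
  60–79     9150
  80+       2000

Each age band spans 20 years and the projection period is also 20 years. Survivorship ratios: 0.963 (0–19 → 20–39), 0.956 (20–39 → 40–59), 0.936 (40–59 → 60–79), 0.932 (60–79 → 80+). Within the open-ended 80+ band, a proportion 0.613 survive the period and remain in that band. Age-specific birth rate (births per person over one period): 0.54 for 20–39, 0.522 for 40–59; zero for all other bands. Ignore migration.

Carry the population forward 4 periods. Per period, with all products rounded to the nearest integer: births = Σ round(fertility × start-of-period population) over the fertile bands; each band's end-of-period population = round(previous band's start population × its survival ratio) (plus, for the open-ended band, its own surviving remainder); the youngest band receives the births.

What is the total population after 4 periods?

32088

[period 1]
Births: 3100 * 0.54 = 1674, 8100 * 0.522 = 4228 — total 5902
20–39: 6200 * 0.963 = 5971
40–59: 3100 * 0.956 = 2964
60–79: 8100 * 0.936 = 7582
80+: 9150 * 0.932 + 2000 * 0.613 = 8528 + 1226 = 9754
Giving 5902 / 5971 / 2964 / 7582 / 9754.
[period 2]
Births: 5971 * 0.54 = 3224, 2964 * 0.522 = 1547 — total 4771
20–39: 5902 * 0.963 = 5684
40–59: 5971 * 0.956 = 5708
60–79: 2964 * 0.936 = 2774
80+: 7582 * 0.932 + 9754 * 0.613 = 7066 + 5979 = 13045
Giving 4771 / 5684 / 5708 / 2774 / 13045.
[period 3]
Births: 5684 * 0.54 = 3069, 5708 * 0.522 = 2980 — total 6049
20–39: 4771 * 0.963 = 4594
40–59: 5684 * 0.956 = 5434
60–79: 5708 * 0.936 = 5343
80+: 2774 * 0.932 + 13045 * 0.613 = 2585 + 7997 = 10582
Giving 6049 / 4594 / 5434 / 5343 / 10582.
[period 4]
Births: 4594 * 0.54 = 2481, 5434 * 0.522 = 2837 — total 5318
20–39: 6049 * 0.963 = 5825
40–59: 4594 * 0.956 = 4392
60–79: 5434 * 0.936 = 5086
80+: 5343 * 0.932 + 10582 * 0.613 = 4980 + 6487 = 11467
Giving 5318 / 5825 / 4392 / 5086 / 11467.
Total after period 4: 5318 + 5825 + 4392 + 5086 + 11467 = 32088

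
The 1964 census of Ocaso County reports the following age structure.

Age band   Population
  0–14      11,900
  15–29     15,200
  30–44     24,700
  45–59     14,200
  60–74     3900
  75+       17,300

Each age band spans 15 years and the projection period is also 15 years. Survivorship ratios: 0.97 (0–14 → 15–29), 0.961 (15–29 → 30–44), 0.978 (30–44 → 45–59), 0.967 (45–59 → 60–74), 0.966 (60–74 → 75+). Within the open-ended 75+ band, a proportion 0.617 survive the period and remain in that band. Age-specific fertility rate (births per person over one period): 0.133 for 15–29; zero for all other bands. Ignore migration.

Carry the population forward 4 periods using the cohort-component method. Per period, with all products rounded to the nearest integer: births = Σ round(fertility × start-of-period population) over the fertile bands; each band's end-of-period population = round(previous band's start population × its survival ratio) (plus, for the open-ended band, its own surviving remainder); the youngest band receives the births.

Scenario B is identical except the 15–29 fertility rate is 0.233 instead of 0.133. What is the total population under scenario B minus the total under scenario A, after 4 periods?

3395

— Period 1 —
Births: 15200 * 0.133 = 2022
15–29: 11900 * 0.97 = 11543
30–44: 15200 * 0.961 = 14607
45–59: 24700 * 0.978 = 24157
60–74: 14200 * 0.967 = 13731
75+: 3900 * 0.966 + 17300 * 0.617 = 3767 + 10674 = 14441
→ [2022, 11543, 14607, 24157, 13731, 14441]
— Period 2 —
Births: 11543 * 0.133 = 1535
15–29: 2022 * 0.97 = 1961
30–44: 11543 * 0.961 = 11093
45–59: 14607 * 0.978 = 14286
60–74: 24157 * 0.967 = 23360
75+: 13731 * 0.966 + 14441 * 0.617 = 13264 + 8910 = 22174
→ [1535, 1961, 11093, 14286, 23360, 22174]
— Period 3 —
Births: 1961 * 0.133 = 261
15–29: 1535 * 0.97 = 1489
30–44: 1961 * 0.961 = 1885
45–59: 11093 * 0.978 = 10849
60–74: 14286 * 0.967 = 13815
75+: 23360 * 0.966 + 22174 * 0.617 = 22566 + 13681 = 36247
→ [261, 1489, 1885, 10849, 13815, 36247]
— Period 4 —
Births: 1489 * 0.133 = 198
15–29: 261 * 0.97 = 253
30–44: 1489 * 0.961 = 1431
45–59: 1885 * 0.978 = 1844
60–74: 10849 * 0.967 = 10491
75+: 13815 * 0.966 + 36247 * 0.617 = 13345 + 22364 = 35709
→ [198, 253, 1431, 1844, 10491, 35709]
Scenario A total after 4 periods: 49926
Scenario B projection —
— Period 1 —
Births: 15200 * 0.233 = 3542
15–29: 11900 * 0.97 = 11543
30–44: 15200 * 0.961 = 14607
45–59: 24700 * 0.978 = 24157
60–74: 14200 * 0.967 = 13731
75+: 3900 * 0.966 + 17300 * 0.617 = 3767 + 10674 = 14441
→ [3542, 11543, 14607, 24157, 13731, 14441]
— Period 2 —
Births: 11543 * 0.233 = 2690
15–29: 3542 * 0.97 = 3436
30–44: 11543 * 0.961 = 11093
45–59: 14607 * 0.978 = 14286
60–74: 24157 * 0.967 = 23360
75+: 13731 * 0.966 + 14441 * 0.617 = 13264 + 8910 = 22174
→ [2690, 3436, 11093, 14286, 23360, 22174]
— Period 3 —
Births: 3436 * 0.233 = 801
15–29: 2690 * 0.97 = 2609
30–44: 3436 * 0.961 = 3302
45–59: 11093 * 0.978 = 10849
60–74: 14286 * 0.967 = 13815
75+: 23360 * 0.966 + 22174 * 0.617 = 22566 + 13681 = 36247
→ [801, 2609, 3302, 10849, 13815, 36247]
— Period 4 —
Births: 2609 * 0.233 = 608
15–29: 801 * 0.97 = 777
30–44: 2609 * 0.961 = 2507
45–59: 3302 * 0.978 = 3229
60–74: 10849 * 0.967 = 10491
75+: 13815 * 0.966 + 36247 * 0.617 = 13345 + 22364 = 35709
→ [608, 777, 2507, 3229, 10491, 35709]
Scenario B total after 4 periods: 53321
Difference B − A = 53321 − 49926 = 3395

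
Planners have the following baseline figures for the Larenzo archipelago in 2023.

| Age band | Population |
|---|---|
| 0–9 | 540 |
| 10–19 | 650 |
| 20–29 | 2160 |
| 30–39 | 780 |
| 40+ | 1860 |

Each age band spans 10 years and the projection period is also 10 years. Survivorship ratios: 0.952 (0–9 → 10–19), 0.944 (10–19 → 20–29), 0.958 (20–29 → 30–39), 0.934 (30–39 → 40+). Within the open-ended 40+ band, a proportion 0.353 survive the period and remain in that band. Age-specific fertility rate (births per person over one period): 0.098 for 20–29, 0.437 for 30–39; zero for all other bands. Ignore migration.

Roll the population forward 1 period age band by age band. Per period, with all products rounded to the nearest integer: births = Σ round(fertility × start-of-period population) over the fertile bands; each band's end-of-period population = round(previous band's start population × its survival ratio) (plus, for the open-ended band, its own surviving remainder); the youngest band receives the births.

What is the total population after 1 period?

Let group 1 be 0–9 through group 5 = 40+.
Period 1.
Births: 2160 * 0.098 = 212 ; 780 * 0.437 = 341 — total 553
Group 2: 540 * 0.952 = 514
Group 3: 650 * 0.944 = 614
Group 4: 2160 * 0.958 = 2069
Group 5: 780 * 0.934 + 1860 * 0.353 = 729 + 657 = 1386
End of period: [553, 514, 614, 2069, 1386]
Total after period 1: 553 + 514 + 614 + 2069 + 1386 = 5136

5136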